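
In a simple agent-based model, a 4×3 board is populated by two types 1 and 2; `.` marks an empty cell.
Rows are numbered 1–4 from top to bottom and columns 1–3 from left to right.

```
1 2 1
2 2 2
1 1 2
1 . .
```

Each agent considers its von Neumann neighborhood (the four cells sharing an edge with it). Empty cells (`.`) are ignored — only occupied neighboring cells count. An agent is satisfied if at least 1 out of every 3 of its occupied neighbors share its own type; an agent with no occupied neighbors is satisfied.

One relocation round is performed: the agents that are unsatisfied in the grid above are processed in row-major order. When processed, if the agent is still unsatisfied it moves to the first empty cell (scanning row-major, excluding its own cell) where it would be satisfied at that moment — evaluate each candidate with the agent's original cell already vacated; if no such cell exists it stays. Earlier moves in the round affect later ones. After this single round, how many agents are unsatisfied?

Initially unsatisfied (in order): (1,1), (1,3).
  (1,1) → (4,2).
  (1,3) → (4,3).
Resulting grid:
. 2 .
2 2 2
1 1 2
1 1 1
All satisfied now.

0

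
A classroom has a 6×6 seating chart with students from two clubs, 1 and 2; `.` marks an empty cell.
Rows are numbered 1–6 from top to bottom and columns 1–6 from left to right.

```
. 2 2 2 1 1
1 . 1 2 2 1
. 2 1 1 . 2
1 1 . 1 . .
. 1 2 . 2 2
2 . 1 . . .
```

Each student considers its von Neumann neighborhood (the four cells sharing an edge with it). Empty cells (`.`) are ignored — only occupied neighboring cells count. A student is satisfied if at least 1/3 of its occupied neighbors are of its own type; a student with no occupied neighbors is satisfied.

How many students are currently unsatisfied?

(1,2)2 1/1 satisfied
(1,3)2 2/3 satisfied
(1,4)2 2/3 satisfied
(1,5)1 1/3 satisfied
(1,6)1 2/2 satisfied
(2,1)1 0/0 satisfied
(2,3)1 1/3 satisfied
(2,4)2 2/4 satisfied
(2,5)2 1/3 satisfied
(2,6)1 1/3 satisfied
(3,2)2 0/2 not
(3,3)1 2/3 satisfied
(3,4)1 2/3 satisfied
(3,6)2 0/1 not
(4,1)1 1/1 satisfied
(4,2)1 2/3 satisfied
(4,4)1 1/1 satisfied
(5,2)1 1/2 satisfied
(5,3)2 0/2 not
(5,5)2 1/1 satisfied
(5,6)2 1/1 satisfied
(6,1)2 0/0 satisfied
(6,3)1 0/1 not
Unsatisfied: (3,2), (3,6), (5,3), (6,3) — 4 in total.

4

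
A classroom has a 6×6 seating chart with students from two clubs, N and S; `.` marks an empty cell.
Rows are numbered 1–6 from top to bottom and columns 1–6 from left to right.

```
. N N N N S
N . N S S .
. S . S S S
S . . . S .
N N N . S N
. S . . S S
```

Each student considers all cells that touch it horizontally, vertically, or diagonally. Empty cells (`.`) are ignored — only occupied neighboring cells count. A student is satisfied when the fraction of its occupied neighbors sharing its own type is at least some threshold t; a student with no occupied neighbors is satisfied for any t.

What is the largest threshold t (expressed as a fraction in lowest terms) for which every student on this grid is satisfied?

Row 1: (1,2)N 3/3 · (1,3)N 3/4 · (1,4)N 3/5 · (1,5)N 1/4 · (1,6)S 1/2
Row 2: (2,1)N 1/2 · (2,3)N 3/6 · (2,4)S 3/7 · (2,5)S 5/7
Row 3: (3,2)S 1/3 · (3,4)S 4/5 · (3,5)S 5/5 · (3,6)S 3/3
Row 4: (4,1)S 1/3 · (4,5)S 4/5
Row 5: (5,1)N 1/3 · (5,2)N 2/4 · (5,3)N 1/2 · (5,5)S 3/4 · (5,6)N 0/4
Row 6: (6,2)S 0/3 · (6,5)S 2/3 · (6,6)S 2/3
The smallest same-type fraction is 0/4 at (5,6), which reduces to 0/1. Any threshold above that leaves this student unsatisfied.

0/1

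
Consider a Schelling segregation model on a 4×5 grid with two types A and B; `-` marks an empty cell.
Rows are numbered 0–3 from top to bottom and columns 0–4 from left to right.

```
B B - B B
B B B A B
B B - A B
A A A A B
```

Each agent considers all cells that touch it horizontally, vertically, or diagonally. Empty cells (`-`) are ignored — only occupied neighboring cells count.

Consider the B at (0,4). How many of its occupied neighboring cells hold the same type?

2

Occupied neighbors of (0,4): (0,3)=B, (1,3)=A, (1,4)=B.
Same type (B): 2 of 3.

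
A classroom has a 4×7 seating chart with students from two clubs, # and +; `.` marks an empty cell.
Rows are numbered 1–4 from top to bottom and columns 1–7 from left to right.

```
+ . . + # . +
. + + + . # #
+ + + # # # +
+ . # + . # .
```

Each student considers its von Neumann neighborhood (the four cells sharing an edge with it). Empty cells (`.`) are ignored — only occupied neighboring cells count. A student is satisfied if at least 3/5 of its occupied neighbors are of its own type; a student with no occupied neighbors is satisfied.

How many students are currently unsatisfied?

Row 1: (1,1)+ 0/0 ok · (1,4)+ 1/2 unhappy · (1,5)# 0/1 unhappy · (1,7)+ 0/1 unhappy
Row 2: (2,2)+ 2/2 ok · (2,3)+ 3/3 ok · (2,4)+ 2/3 ok · (2,6)# 2/2 ok · (2,7)# 1/3 unhappy
Row 3: (3,1)+ 2/2 ok · (3,2)+ 3/3 ok · (3,3)+ 2/4 unhappy · (3,4)# 1/4 unhappy · (3,5)# 2/2 ok · (3,6)# 3/4 ok · (3,7)+ 0/2 unhappy
Row 4: (4,1)+ 1/1 ok · (4,3)# 0/2 unhappy · (4,4)+ 0/2 unhappy · (4,6)# 1/1 ok
Unsatisfied: (1,4), (1,5), (1,7), (2,7), (3,3), (3,4), (3,7), (4,3), (4,4) — 9 in total.

9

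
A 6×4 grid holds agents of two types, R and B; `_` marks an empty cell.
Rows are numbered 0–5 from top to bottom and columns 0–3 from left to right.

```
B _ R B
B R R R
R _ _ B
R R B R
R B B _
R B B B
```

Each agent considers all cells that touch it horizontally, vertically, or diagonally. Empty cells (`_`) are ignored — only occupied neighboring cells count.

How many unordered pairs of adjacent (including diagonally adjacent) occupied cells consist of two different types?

Scan each occupied cell's neighbors to the right and below (and the two forward diagonals) so each pair is counted once.
Row 0: B(0,0)–B(1,0)= B(0,0)–R(1,1)≠ R(0,2)–B(0,3)≠ R(0,2)–R(1,2)= R(0,2)–R(1,3)= R(0,2)–R(1,1)= B(0,3)–R(1,3)≠ B(0,3)–R(1,2)≠  → 4/8 unlike.
Row 1: B(1,0)–R(1,1)≠ B(1,0)–R(2,0)≠ R(1,1)–R(1,2)= R(1,1)–R(2,0)= R(1,2)–R(1,3)= R(1,2)–B(2,3)≠ R(1,3)–B(2,3)≠  → 4/7 unlike.
Row 2: R(2,0)–R(3,0)= R(2,0)–R(3,1)= B(2,3)–R(3,3)≠ B(2,3)–B(3,2)=  → 1/4 unlike.
Row 3: R(3,0)–R(3,1)= R(3,0)–R(4,0)= R(3,0)–B(4,1)≠ R(3,1)–B(3,2)≠ R(3,1)–B(4,1)≠ R(3,1)–B(4,2)≠ R(3,1)–R(4,0)= B(3,2)–R(3,3)≠ B(3,2)–B(4,2)= B(3,2)–B(4,1)= R(3,3)–B(4,2)≠  → 6/11 unlike.
Row 4: R(4,0)–B(4,1)≠ R(4,0)–R(5,0)= R(4,0)–B(5,1)≠ B(4,1)–B(4,2)= B(4,1)–B(5,1)= B(4,1)–B(5,2)= B(4,1)–R(5,0)≠ B(4,2)–B(5,2)= B(4,2)–B(5,3)= B(4,2)–B(5,1)=  → 3/10 unlike.
Row 5: R(5,0)–B(5,1)≠ B(5,1)–B(5,2)= B(5,2)–B(5,3)=  → 1/3 unlike.
Total adjacent occupied pairs: 43; unlike-type pairs: 19.

19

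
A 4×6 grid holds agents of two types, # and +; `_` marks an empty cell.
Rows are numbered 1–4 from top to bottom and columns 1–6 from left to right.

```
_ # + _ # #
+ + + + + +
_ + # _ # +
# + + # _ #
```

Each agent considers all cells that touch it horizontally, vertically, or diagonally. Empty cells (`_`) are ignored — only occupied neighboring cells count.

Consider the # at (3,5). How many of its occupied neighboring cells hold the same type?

2

Occupied neighbors of (3,5): (2,4)=+, (2,5)=+, (2,6)=+, (3,6)=+, (4,4)=#, (4,6)=#.
Same type (#): 2 of 6.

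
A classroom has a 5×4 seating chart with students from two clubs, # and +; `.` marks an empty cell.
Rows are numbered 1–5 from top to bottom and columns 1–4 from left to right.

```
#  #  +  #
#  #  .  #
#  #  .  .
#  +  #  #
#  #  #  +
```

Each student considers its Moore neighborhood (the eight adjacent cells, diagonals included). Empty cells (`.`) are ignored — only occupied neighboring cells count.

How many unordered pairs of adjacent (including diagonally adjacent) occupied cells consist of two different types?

14

Scan each occupied cell's neighbors to the right and below (and the two forward diagonals) so each pair is counted once.
From row 1: 4 unlike of 10 pairs (running 4/10).
From row 2: 0 unlike of 5 pairs (running 4/15).
From row 3: 2 unlike of 6 pairs (running 6/21).
From row 4: 7 unlike of 13 pairs (running 13/34).
From row 5: 1 unlike of 3 pairs (running 14/37).
Total adjacent occupied pairs: 37; unlike-type pairs: 14.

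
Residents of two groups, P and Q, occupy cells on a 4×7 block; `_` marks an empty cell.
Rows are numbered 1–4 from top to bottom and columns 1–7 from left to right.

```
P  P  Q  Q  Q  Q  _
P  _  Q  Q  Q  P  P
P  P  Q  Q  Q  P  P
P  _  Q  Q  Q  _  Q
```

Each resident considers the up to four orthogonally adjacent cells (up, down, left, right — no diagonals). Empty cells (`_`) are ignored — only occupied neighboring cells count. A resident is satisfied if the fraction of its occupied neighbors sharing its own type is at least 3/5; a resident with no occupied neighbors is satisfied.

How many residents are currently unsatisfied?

(1,1)P 2/2 ok
(1,2)P 1/2 unhappy
(1,3)Q 2/3 ok
(1,4)Q 3/3 ok
(1,5)Q 3/3 ok
(1,6)Q 1/2 unhappy
(2,1)P 2/2 ok
(2,3)Q 3/3 ok
(2,4)Q 4/4 ok
(2,5)Q 3/4 ok
(2,6)P 2/4 unhappy
(2,7)P 2/2 ok
(3,1)P 3/3 ok
(3,2)P 1/2 unhappy
(3,3)Q 3/4 ok
(3,4)Q 4/4 ok
(3,5)Q 3/4 ok
(3,6)P 2/3 ok
(3,7)P 2/3 ok
(4,1)P 1/1 ok
(4,3)Q 2/2 ok
(4,4)Q 3/3 ok
(4,5)Q 2/2 ok
(4,7)Q 0/1 unhappy
Unsatisfied: (1,2), (1,6), (2,6), (3,2), (4,7) — 5 in total.

5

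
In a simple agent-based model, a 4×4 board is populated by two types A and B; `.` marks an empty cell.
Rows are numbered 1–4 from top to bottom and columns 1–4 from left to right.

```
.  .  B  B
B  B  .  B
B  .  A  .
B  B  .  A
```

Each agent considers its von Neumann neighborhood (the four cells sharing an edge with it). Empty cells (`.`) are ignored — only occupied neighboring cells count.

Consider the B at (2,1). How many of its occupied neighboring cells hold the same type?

2

Occupied neighbors of (2,1): (3,1)=B, (2,2)=B.
Same type (B): 2 of 2.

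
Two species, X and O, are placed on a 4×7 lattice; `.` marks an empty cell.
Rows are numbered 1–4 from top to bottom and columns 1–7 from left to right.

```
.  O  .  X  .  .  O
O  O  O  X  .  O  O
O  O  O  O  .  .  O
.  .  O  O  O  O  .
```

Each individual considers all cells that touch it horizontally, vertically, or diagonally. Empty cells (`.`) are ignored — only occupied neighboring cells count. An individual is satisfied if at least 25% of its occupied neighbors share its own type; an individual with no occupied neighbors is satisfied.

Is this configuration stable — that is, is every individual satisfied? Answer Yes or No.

Row 1: (1,2)O 3/3 ok · (1,4)X 1/2 ok · (1,7)O 2/2 ok
Row 2: (2,1)O 4/4 ok · (2,2)O 6/6 ok · (2,3)O 5/7 ok · (2,4)X 1/4 ok · (2,6)O 3/3 ok · (2,7)O 3/3 ok
Row 3: (3,1)O 3/3 ok · (3,2)O 6/6 ok · (3,3)O 6/7 ok · (3,4)O 5/6 ok · (3,7)O 3/3 ok
Row 4: (4,3)O 4/4 ok · (4,4)O 4/4 ok · (4,5)O 3/3 ok · (4,6)O 2/2 ok
All meet the threshold, so the configuration is stable.

Yes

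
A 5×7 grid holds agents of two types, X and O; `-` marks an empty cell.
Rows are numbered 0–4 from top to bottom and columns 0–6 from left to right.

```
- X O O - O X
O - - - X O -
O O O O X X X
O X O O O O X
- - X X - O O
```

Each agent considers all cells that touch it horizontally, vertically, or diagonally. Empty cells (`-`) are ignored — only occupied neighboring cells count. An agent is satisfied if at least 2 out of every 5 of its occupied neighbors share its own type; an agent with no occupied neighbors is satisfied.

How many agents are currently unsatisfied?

Row 0: (0,1)X 0/2 unhappy · (0,2)O 1/2 ok · (0,3)O 1/2 ok · (0,5)O 1/3 unhappy · (0,6)X 0/2 unhappy
Row 1: (1,0)O 2/3 ok · (1,4)X 2/6 unhappy · (1,5)O 1/6 unhappy
Row 2: (2,0)O 3/4 ok · (2,1)O 5/6 ok · (2,2)O 4/5 ok · (2,3)O 4/6 ok · (2,4)X 2/7 unhappy · (2,5)X 4/7 ok · (2,6)X 2/4 ok
Row 3: (3,0)O 2/3 ok · (3,1)X 1/6 unhappy · (3,2)O 4/7 ok · (3,3)O 4/7 ok · (3,4)O 4/7 ok · (3,5)O 3/7 ok · (3,6)X 2/5 ok
Row 4: (4,2)X 2/4 ok · (4,3)X 1/4 unhappy · (4,5)O 3/4 ok · (4,6)O 2/3 ok
Unsatisfied: (0,1), (0,5), (0,6), (1,4), (1,5), (2,4), (3,1), (4,3) — 8 in total.

8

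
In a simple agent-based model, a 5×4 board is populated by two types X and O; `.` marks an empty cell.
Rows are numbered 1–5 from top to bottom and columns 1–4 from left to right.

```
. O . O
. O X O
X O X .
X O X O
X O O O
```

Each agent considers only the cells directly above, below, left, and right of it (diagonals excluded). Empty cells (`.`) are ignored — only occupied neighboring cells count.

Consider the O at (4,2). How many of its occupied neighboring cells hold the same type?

2

Occupied neighbors of (4,2): (3,2)=O, (5,2)=O, (4,1)=X, (4,3)=X.
Same type (O): 2 of 4.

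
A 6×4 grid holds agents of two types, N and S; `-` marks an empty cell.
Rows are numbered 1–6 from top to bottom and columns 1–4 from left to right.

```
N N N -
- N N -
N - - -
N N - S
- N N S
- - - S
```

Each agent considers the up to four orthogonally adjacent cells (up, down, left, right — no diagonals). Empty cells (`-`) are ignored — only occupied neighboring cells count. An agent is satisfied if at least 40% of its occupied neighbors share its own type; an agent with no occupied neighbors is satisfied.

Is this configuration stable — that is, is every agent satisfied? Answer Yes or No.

Yes

Row 1: (1,1)N 1/1 ok · (1,2)N 3/3 ok · (1,3)N 2/2 ok
Row 2: (2,2)N 2/2 ok · (2,3)N 2/2 ok
Row 3: (3,1)N 1/1 ok
Row 4: (4,1)N 2/2 ok · (4,2)N 2/2 ok · (4,4)S 1/1 ok
Row 5: (5,2)N 2/2 ok · (5,3)N 1/2 ok · (5,4)S 2/3 ok
Row 6: (6,4)S 1/1 ok
All meet the threshold, so the configuration is stable.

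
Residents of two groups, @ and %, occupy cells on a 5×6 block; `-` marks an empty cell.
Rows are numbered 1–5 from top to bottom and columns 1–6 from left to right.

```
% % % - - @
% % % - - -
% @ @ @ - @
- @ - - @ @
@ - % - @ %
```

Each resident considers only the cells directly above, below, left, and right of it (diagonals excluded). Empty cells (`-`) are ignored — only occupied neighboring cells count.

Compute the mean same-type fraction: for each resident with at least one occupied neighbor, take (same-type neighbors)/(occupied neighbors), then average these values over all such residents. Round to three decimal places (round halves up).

Row 1: (1,1)% 2/2 · (1,2)% 3/3 · (1,3)% 2/2 · (1,6)@ — no occupied neighbors
Row 2: (2,1)% 3/3 · (2,2)% 3/4 · (2,3)% 2/3
Row 3: (3,1)% 1/2 · (3,2)@ 2/4 · (3,3)@ 2/3 · (3,4)@ 1/1 · (3,6)@ 1/1
Row 4: (4,2)@ 1/1 · (4,5)@ 2/2 · (4,6)@ 2/3
Row 5: (5,1)@ — no occupied neighbors · (5,3)% — no occupied neighbors · (5,5)@ 1/2 · (5,6)% 0/2
Sum over 16 residents: 2/2 + 3/3 + 2/2 + 3/3 + 3/4 + 2/3 + 1/2 + 2/4 + 2/3 + 1/1 + 1/1 + 1/1 + 2/2 + 2/3 + 1/2 + 0/2 = 49/4; mean = 49/4 ÷ 16 = 49/64 = 0.765625 → 0.766.

0.766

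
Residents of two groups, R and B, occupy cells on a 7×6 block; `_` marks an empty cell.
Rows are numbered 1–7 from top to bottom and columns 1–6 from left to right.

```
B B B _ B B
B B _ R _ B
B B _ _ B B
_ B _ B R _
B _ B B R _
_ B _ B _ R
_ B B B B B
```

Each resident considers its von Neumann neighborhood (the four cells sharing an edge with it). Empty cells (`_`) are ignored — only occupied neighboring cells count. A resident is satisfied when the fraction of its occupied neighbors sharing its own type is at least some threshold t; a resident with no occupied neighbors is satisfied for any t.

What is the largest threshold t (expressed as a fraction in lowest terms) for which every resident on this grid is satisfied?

0/1

(1,1)B 2/2
(1,2)B 3/3
(1,3)B 1/1
(1,5)B 1/1
(1,6)B 2/2
(2,1)B 3/3
(2,2)B 3/3
(2,4)R — no occupied neighbors
(2,6)B 2/2
(3,1)B 2/2
(3,2)B 3/3
(3,5)B 1/2
(3,6)B 2/2
(4,2)B 1/1
(4,4)B 1/2
(4,5)R 1/3
(5,1)B — no occupied neighbors
(5,3)B 1/1
(5,4)B 3/4
(5,5)R 1/2
(6,2)B 1/1
(6,4)B 2/2
(6,6)R 0/1
(7,2)B 2/2
(7,3)B 2/2
(7,4)B 3/3
(7,5)B 2/2
(7,6)B 1/2
The smallest same-type fraction is 0/1 at (6,6), which reduces to 0/1. Any threshold above that leaves this resident unsatisfied.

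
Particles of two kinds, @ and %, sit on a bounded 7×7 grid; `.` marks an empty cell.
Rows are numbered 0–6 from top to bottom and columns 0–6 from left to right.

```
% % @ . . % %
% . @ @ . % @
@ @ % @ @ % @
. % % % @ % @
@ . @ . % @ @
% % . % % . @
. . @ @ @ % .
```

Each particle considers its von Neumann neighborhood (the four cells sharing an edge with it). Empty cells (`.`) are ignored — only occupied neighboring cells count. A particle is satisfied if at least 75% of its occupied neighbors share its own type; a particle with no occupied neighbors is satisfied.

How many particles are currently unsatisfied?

Row 0: (0,0)% 2/2 satisfied · (0,1)% 1/2 not · (0,2)@ 1/2 not · (0,5)% 2/2 satisfied · (0,6)% 1/2 not
Row 1: (1,0)% 1/2 not · (1,2)@ 2/3 not · (1,3)@ 2/2 satisfied · (1,5)% 2/3 not · (1,6)@ 1/3 not
Row 2: (2,0)@ 1/2 not · (2,1)@ 1/3 not · (2,2)% 1/4 not · (2,3)@ 2/4 not · (2,4)@ 2/3 not · (2,5)% 2/4 not · (2,6)@ 2/3 not
Row 3: (3,1)% 1/2 not · (3,2)% 3/4 satisfied · (3,3)% 1/3 not · (3,4)@ 1/4 not · (3,5)% 1/4 not · (3,6)@ 2/3 not
Row 4: (4,0)@ 0/1 not · (4,2)@ 0/1 not · (4,4)% 1/3 not · (4,5)@ 1/3 not · (4,6)@ 3/3 satisfied
Row 5: (5,0)% 1/2 not · (5,1)% 1/1 satisfied · (5,3)% 1/2 not · (5,4)% 2/3 not · (5,6)@ 1/1 satisfied
Row 6: (6,2)@ 1/1 satisfied · (6,3)@ 2/3 not · (6,4)@ 1/3 not · (6,5)% 0/1 not
Unsatisfied: (0,1), (0,2), (0,6), (1,0), (1,2), (1,5), (1,6), (2,0), (2,1), (2,2), (2,3), (2,4), (2,5), (2,6), (3,1), (3,3), (3,4), (3,5), (3,6), (4,0), (4,2), (4,4), (4,5), (5,0), (5,3), (5,4), (6,3), (6,4), (6,5) — 29 in total.

29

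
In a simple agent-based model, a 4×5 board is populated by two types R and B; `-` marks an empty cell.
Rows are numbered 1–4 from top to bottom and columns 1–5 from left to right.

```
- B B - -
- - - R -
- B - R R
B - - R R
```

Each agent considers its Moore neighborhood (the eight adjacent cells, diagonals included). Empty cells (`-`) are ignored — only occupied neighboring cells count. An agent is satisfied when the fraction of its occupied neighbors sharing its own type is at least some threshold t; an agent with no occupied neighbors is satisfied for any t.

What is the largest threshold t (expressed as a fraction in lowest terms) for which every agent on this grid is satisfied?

(1,2)B 1/1
(1,3)B 1/2
(2,4)R 2/3
(3,2)B 1/1
(3,4)R 4/4
(3,5)R 4/4
(4,1)B 1/1
(4,4)R 3/3
(4,5)R 3/3
The smallest same-type fraction is 1/2 at (1,3), which reduces to 1/2. Any threshold above that leaves this agent unsatisfied.

1/2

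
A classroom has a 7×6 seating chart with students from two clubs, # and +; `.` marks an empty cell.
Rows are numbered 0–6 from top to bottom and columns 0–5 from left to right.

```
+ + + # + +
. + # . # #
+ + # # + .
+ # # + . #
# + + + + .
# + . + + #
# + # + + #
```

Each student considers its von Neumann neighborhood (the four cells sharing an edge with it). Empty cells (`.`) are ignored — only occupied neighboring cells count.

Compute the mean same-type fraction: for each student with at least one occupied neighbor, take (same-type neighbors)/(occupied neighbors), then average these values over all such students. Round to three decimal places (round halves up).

(0,0)+ 1/1
(0,1)+ 3/3
(0,2)+ 1/3
(0,3)# 0/2
(0,4)+ 1/3
(0,5)+ 1/2
(1,1)+ 2/3
(1,2)# 1/3
(1,4)# 1/3
(1,5)# 1/2
(2,0)+ 2/2
(2,1)+ 2/4
(2,2)# 3/4
(2,3)# 1/3
(2,4)+ 0/2
(3,0)+ 1/3
(3,1)# 1/4
(3,2)# 2/4
(3,3)+ 1/3
(3,5)# — no occupied neighbors
(4,0)# 1/3
(4,1)+ 2/4
(4,2)+ 2/3
(4,3)+ 4/4
(4,4)+ 2/2
(5,0)# 2/3
(5,1)+ 2/3
(5,3)+ 3/3
(5,4)+ 3/4
(5,5)# 1/2
(6,0)# 1/2
(6,1)+ 1/3
(6,2)# 0/2
(6,3)+ 2/3
(6,4)+ 2/3
(6,5)# 1/2
Sum over 35 students: 1/1 + 3/3 + 1/3 + 0/2 + 1/3 + 1/2 + 2/3 + 1/3 + 1/3 + 1/2 + 2/2 + 2/4 + 3/4 + 1/3 + 0/2 + 1/3 + 1/4 + 2/4 + 1/3 + 1/3 + 2/4 + 2/3 + 4/4 + 2/2 + 2/3 + 2/3 + 3/3 + 3/4 + 1/2 + 1/2 + 1/3 + 0/2 + 2/3 + 2/3 + 1/2 = 75/4; mean = 75/4 ÷ 35 = 15/28 = 0.535714… → 0.536.

0.536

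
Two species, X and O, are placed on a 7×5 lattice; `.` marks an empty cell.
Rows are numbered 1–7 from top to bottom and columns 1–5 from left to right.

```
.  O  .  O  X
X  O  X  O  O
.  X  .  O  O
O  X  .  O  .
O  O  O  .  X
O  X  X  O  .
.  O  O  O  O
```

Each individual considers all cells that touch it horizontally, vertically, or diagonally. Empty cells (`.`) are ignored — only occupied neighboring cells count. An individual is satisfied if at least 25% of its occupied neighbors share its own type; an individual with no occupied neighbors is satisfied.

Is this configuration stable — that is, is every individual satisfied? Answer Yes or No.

Row 1: (1,2)O 1/3 satisfied · (1,4)O 2/4 satisfied · (1,5)X 0/3 not
Row 2: (2,1)X 1/3 satisfied · (2,2)O 1/4 satisfied · (2,3)X 1/6 not · (2,4)O 4/6 satisfied · (2,5)O 4/5 satisfied
Row 3: (3,2)X 3/5 satisfied · (3,4)O 4/5 satisfied · (3,5)O 4/4 satisfied
Row 4: (4,1)O 2/4 satisfied · (4,2)X 1/5 not · (4,4)O 3/4 satisfied
Row 5: (5,1)O 3/5 satisfied · (5,2)O 4/7 satisfied · (5,3)O 3/6 satisfied · (5,5)X 0/2 not
Row 6: (6,1)O 3/4 satisfied · (6,2)X 1/7 not · (6,3)X 1/7 not · (6,4)O 4/6 satisfied
Row 7: (7,2)O 2/4 satisfied · (7,3)O 3/5 satisfied · (7,4)O 3/4 satisfied · (7,5)O 2/2 satisfied
For instance (1,5) has only 0/3 same-type neighbors, below 1/4.

No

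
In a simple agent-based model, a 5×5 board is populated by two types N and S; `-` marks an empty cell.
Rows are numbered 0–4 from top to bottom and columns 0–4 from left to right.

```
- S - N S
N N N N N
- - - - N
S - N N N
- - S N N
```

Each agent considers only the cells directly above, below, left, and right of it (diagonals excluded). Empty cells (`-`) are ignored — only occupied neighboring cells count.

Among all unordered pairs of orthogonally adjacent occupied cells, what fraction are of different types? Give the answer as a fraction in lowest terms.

5/17

Scan each occupied cell's neighbors to the right and below so each pair is counted once.
Row 0: S(0,1)–N(1,1)≠ N(0,3)–S(0,4)≠ N(0,3)–N(1,3)= S(0,4)–N(1,4)≠  → 3/4 unlike.
Row 1: N(1,0)–N(1,1)= N(1,1)–N(1,2)= N(1,2)–N(1,3)= N(1,3)–N(1,4)= N(1,4)–N(2,4)=  → 0/5 unlike.
Row 2: N(2,4)–N(3,4)=  → 0/1 unlike.
Row 3: N(3,2)–N(3,3)= N(3,2)–S(4,2)≠ N(3,3)–N(3,4)= N(3,3)–N(4,3)= N(3,4)–N(4,4)=  → 1/5 unlike.
Row 4: S(4,2)–N(4,3)≠ N(4,3)–N(4,4)=  → 1/2 unlike.
Total adjacent occupied pairs: 17; unlike-type pairs: 5.
5/17 is already in lowest terms.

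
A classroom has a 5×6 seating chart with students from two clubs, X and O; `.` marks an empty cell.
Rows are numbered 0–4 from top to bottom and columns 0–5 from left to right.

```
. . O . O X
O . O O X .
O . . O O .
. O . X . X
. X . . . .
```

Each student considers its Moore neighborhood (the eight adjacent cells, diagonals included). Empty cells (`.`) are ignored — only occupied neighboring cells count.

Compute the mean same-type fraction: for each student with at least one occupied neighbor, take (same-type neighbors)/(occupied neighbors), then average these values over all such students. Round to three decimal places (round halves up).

Row 0: (0,2)O 2/2 · (0,4)O 1/3 · (0,5)X 1/2
Row 1: (1,0)O 1/1 · (1,2)O 3/3 · (1,3)O 5/6 · (1,4)X 1/5
Row 2: (2,0)O 2/2 · (2,3)O 3/5 · (2,4)O 2/5
Row 3: (3,1)O 1/2 · (3,3)X 0/2 · (3,5)X 0/1
Row 4: (4,1)X 0/1
Sum over 14 students: 2/2 + 1/3 + 1/2 + 1/1 + 3/3 + 5/6 + 1/5 + 2/2 + 3/5 + 2/5 + 1/2 + 0/2 + 0/1 + 0/1 = 221/30; mean = 221/30 ÷ 14 = 221/420 = 0.526190… → 0.526.

0.526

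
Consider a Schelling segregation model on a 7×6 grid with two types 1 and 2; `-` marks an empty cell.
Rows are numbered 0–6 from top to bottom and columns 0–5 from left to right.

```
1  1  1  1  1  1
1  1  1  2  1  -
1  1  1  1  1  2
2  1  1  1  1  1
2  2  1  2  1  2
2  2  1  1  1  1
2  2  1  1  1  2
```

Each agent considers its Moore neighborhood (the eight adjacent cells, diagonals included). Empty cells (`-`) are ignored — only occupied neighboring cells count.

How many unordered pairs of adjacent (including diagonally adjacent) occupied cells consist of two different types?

Scan each occupied cell's neighbors to the right and below (and the two forward diagonals) so each pair is counted once.
Row 0: 1(0,0)–1(0,1)= 1(0,0)–1(1,0)= 1(0,0)–1(1,1)= 1(0,1)–1(0,2)= 1(0,1)–1(1,1)= 1(0,1)–1(1,2)= 1(0,1)–1(1,0)= 1(0,2)–1(0,3)= 1(0,2)–1(1,2)= 1(0,2)–2(1,3)≠ 1(0,2)–1(1,1)= 1(0,3)–1(0,4)= 1(0,3)–2(1,3)≠ 1(0,3)–1(1,4)= 1(0,3)–1(1,2)= 1(0,4)–1(0,5)= 1(0,4)–1(1,4)= 1(0,4)–2(1,3)≠ 1(0,5)–1(1,4)=  → 3/19 unlike.
Row 1: 1(1,0)–1(1,1)= 1(1,0)–1(2,0)= 1(1,0)–1(2,1)= 1(1,1)–1(1,2)= 1(1,1)–1(2,1)= 1(1,1)–1(2,2)= 1(1,1)–1(2,0)= 1(1,2)–2(1,3)≠ 1(1,2)–1(2,2)= 1(1,2)–1(2,3)= 1(1,2)–1(2,1)= 2(1,3)–1(1,4)≠ 2(1,3)–1(2,3)≠ 2(1,3)–1(2,4)≠ 2(1,3)–1(2,2)≠ 1(1,4)–1(2,4)= 1(1,4)–2(2,5)≠ 1(1,4)–1(2,3)=  → 6/18 unlike.
Row 2: 1(2,0)–1(2,1)= 1(2,0)–2(3,0)≠ 1(2,0)–1(3,1)= 1(2,1)–1(2,2)= 1(2,1)–1(3,1)= 1(2,1)–1(3,2)= 1(2,1)–2(3,0)≠ 1(2,2)–1(2,3)= 1(2,2)–1(3,2)= 1(2,2)–1(3,3)= 1(2,2)–1(3,1)= 1(2,3)–1(2,4)= 1(2,3)–1(3,3)= 1(2,3)–1(3,4)= 1(2,3)–1(3,2)= 1(2,4)–2(2,5)≠ 1(2,4)–1(3,4)= 1(2,4)–1(3,5)= 1(2,4)–1(3,3)= 2(2,5)–1(3,5)≠ 2(2,5)–1(3,4)≠  → 5/21 unlike.
Row 3: 2(3,0)–1(3,1)≠ 2(3,0)–2(4,0)= 2(3,0)–2(4,1)= 1(3,1)–1(3,2)= 1(3,1)–2(4,1)≠ 1(3,1)–1(4,2)= 1(3,1)–2(4,0)≠ 1(3,2)–1(3,3)= 1(3,2)–1(4,2)= 1(3,2)–2(4,3)≠ 1(3,2)–2(4,1)≠ 1(3,3)–1(3,4)= 1(3,3)–2(4,3)≠ 1(3,3)–1(4,4)= 1(3,3)–1(4,2)= 1(3,4)–1(3,5)= 1(3,4)–1(4,4)= 1(3,4)–2(4,5)≠ 1(3,4)–2(4,3)≠ 1(3,5)–2(4,5)≠ 1(3,5)–1(4,4)=  → 9/21 unlike.
Row 4: 2(4,0)–2(4,1)= 2(4,0)–2(5,0)= 2(4,0)–2(5,1)= 2(4,1)–1(4,2)≠ 2(4,1)–2(5,1)= 2(4,1)–1(5,2)≠ 2(4,1)–2(5,0)= 1(4,2)–2(4,3)≠ 1(4,2)–1(5,2)= 1(4,2)–1(5,3)= 1(4,2)–2(5,1)≠ 2(4,3)–1(4,4)≠ 2(4,3)–1(5,3)≠ 2(4,3)–1(5,4)≠ 2(4,3)–1(5,2)≠ 1(4,4)–2(4,5)≠ 1(4,4)–1(5,4)= 1(4,4)–1(5,5)= 1(4,4)–1(5,3)= 2(4,5)–1(5,5)≠ 2(4,5)–1(5,4)≠  → 11/21 unlike.
Row 5: 2(5,0)–2(5,1)= 2(5,0)–2(6,0)= 2(5,0)–2(6,1)= 2(5,1)–1(5,2)≠ 2(5,1)–2(6,1)= 2(5,1)–1(6,2)≠ 2(5,1)–2(6,0)= 1(5,2)–1(5,3)= 1(5,2)–1(6,2)= 1(5,2)–1(6,3)= 1(5,2)–2(6,1)≠ 1(5,3)–1(5,4)= 1(5,3)–1(6,3)= 1(5,3)–1(6,4)= 1(5,3)–1(6,2)= 1(5,4)–1(5,5)= 1(5,4)–1(6,4)= 1(5,4)–2(6,5)≠ 1(5,4)–1(6,3)= 1(5,5)–2(6,5)≠ 1(5,5)–1(6,4)=  → 5/21 unlike.
Row 6: 2(6,0)–2(6,1)= 2(6,1)–1(6,2)≠ 1(6,2)–1(6,3)= 1(6,3)–1(6,4)= 1(6,4)–2(6,5)≠  → 2/5 unlike.
Total adjacent occupied pairs: 126; unlike-type pairs: 41.

41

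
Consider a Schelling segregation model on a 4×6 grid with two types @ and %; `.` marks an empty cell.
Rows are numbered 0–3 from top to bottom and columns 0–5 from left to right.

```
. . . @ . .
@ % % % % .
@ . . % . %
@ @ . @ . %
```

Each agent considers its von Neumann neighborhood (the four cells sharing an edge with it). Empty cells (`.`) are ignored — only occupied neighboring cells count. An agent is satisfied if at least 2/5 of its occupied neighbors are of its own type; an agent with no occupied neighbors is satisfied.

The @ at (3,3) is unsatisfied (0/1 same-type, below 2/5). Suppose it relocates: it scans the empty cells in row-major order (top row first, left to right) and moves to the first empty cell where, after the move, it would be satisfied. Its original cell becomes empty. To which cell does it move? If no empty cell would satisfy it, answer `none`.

(0,0)

Vacating (3,3). Empty cells in order:
  (0,0): 1/1 same-type → satisfied — stop here.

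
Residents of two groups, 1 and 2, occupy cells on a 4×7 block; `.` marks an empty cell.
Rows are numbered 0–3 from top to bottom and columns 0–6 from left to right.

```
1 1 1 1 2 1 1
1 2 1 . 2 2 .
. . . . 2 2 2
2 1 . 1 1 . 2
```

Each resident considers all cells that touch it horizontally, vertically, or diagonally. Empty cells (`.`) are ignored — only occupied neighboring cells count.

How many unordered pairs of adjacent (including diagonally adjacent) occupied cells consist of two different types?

15

Scan each occupied cell's neighbors to the right and below (and the two forward diagonals) so each pair is counted once.
Row 0: 1(0,0)–1(0,1)= 1(0,0)–1(1,0)= 1(0,0)–2(1,1)≠ 1(0,1)–1(0,2)= 1(0,1)–2(1,1)≠ 1(0,1)–1(1,2)= 1(0,1)–1(1,0)= 1(0,2)–1(0,3)= 1(0,2)–1(1,2)= 1(0,2)–2(1,1)≠ 1(0,3)–2(0,4)≠ 1(0,3)–2(1,4)≠ 1(0,3)–1(1,2)= 2(0,4)–1(0,5)≠ 2(0,4)–2(1,4)= 2(0,4)–2(1,5)= 1(0,5)–1(0,6)= 1(0,5)–2(1,5)≠ 1(0,5)–2(1,4)≠ 1(0,6)–2(1,5)≠  → 9/20 unlike.
Row 1: 1(1,0)–2(1,1)≠ 2(1,1)–1(1,2)≠ 2(1,4)–2(1,5)= 2(1,4)–2(2,4)= 2(1,4)–2(2,5)= 2(1,5)–2(2,5)= 2(1,5)–2(2,6)= 2(1,5)–2(2,4)=  → 2/8 unlike.
Row 2: 2(2,4)–2(2,5)= 2(2,4)–1(3,4)≠ 2(2,4)–1(3,3)≠ 2(2,5)–2(2,6)= 2(2,5)–2(3,6)= 2(2,5)–1(3,4)≠ 2(2,6)–2(3,6)=  → 3/7 unlike.
Row 3: 2(3,0)–1(3,1)≠ 1(3,3)–1(3,4)=  → 1/2 unlike.
Total adjacent occupied pairs: 37; unlike-type pairs: 15.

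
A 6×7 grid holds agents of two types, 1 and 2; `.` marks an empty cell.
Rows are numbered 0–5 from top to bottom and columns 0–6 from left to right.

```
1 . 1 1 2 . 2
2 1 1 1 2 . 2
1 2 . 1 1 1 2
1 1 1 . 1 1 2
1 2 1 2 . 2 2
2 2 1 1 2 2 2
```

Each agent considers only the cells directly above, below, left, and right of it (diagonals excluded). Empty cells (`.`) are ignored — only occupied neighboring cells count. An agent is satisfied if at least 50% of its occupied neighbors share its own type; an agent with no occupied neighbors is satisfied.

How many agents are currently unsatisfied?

Row 0: (0,0)1 0/1 ✗ · (0,2)1 2/2 ✓ · (0,3)1 2/3 ✓ · (0,4)2 1/2 ✓ · (0,6)2 1/1 ✓
Row 1: (1,0)2 0/3 ✗ · (1,1)1 1/3 ✗ · (1,2)1 3/3 ✓ · (1,3)1 3/4 ✓ · (1,4)2 1/3 ✗ · (1,6)2 2/2 ✓
Row 2: (2,0)1 1/3 ✗ · (2,1)2 0/3 ✗ · (2,3)1 2/2 ✓ · (2,4)1 3/4 ✓ · (2,5)1 2/3 ✓ · (2,6)2 2/3 ✓
Row 3: (3,0)1 3/3 ✓ · (3,1)1 2/4 ✓ · (3,2)1 2/2 ✓ · (3,4)1 2/2 ✓ · (3,5)1 2/4 ✓ · (3,6)2 2/3 ✓
Row 4: (4,0)1 1/3 ✗ · (4,1)2 1/4 ✗ · (4,2)1 2/4 ✓ · (4,3)2 0/2 ✗ · (4,5)2 2/3 ✓ · (4,6)2 3/3 ✓
Row 5: (5,0)2 1/2 ✓ · (5,1)2 2/3 ✓ · (5,2)1 2/3 ✓ · (5,3)1 1/3 ✗ · (5,4)2 1/2 ✓ · (5,5)2 3/3 ✓ · (5,6)2 2/2 ✓
Unsatisfied: (0,0), (1,0), (1,1), (1,4), (2,0), (2,1), (4,0), (4,1), (4,3), (5,3) — 10 in total.

10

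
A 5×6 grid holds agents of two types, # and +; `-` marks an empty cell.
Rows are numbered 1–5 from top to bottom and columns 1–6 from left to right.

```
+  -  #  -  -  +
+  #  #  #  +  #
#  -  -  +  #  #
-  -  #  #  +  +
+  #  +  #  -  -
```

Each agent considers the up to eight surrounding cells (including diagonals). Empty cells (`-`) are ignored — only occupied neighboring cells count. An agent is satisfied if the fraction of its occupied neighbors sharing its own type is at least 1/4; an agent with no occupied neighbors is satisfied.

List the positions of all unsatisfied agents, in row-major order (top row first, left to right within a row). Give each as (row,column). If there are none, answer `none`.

(5,1), (5,3)

(1,1)+ 1/2 ok
(1,3)# 3/3 ok
(1,6)+ 1/2 ok
(2,1)+ 1/3 ok
(2,2)# 3/5 ok
(2,3)# 3/4 ok
(2,4)# 3/5 ok
(2,5)+ 2/6 ok
(2,6)# 2/4 ok
(3,1)# 1/2 ok
(3,4)+ 2/7 ok
(3,5)# 4/8 ok
(3,6)# 2/5 ok
(4,3)# 3/5 ok
(4,4)# 3/6 ok
(4,5)+ 2/6 ok
(4,6)+ 1/3 ok
(5,1)+ 0/1 unhappy
(5,2)# 1/3 ok
(5,3)+ 0/4 unhappy
(5,4)# 2/4 ok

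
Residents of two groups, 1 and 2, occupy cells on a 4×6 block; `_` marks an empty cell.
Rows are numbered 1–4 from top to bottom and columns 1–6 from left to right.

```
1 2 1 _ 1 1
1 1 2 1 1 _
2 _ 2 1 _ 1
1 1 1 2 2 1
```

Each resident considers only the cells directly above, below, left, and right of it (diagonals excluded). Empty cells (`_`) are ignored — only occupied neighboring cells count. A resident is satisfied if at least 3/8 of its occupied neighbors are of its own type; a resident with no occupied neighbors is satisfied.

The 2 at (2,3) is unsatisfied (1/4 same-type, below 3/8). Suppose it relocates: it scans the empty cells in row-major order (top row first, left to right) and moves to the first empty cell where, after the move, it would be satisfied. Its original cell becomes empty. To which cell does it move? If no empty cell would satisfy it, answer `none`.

Vacating (2,3). Empty cells in order:
  (1,4): 0/3 same-type → still unsatisfied.
  (2,6): 0/3 same-type → still unsatisfied.
  (3,2): 2/4 same-type → satisfied — stop here.

(3,2)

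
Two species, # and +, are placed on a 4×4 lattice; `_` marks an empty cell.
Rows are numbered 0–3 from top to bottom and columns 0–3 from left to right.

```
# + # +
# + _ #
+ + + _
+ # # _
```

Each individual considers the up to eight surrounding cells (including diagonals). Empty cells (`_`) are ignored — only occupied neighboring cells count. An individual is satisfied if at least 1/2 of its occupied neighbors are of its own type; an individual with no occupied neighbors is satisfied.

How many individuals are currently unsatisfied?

9

Row 0: (0,0)# 1/3 unhappy · (0,1)+ 1/4 unhappy · (0,2)# 1/4 unhappy · (0,3)+ 0/2 unhappy
Row 1: (1,0)# 1/5 unhappy · (1,1)+ 4/7 ok · (1,3)# 1/3 unhappy
Row 2: (2,0)+ 3/5 ok · (2,1)+ 4/7 ok · (2,2)+ 2/5 unhappy
Row 3: (3,0)+ 2/3 ok · (3,1)# 1/5 unhappy · (3,2)# 1/3 unhappy
Unsatisfied: (0,0), (0,1), (0,2), (0,3), (1,0), (1,3), (2,2), (3,1), (3,2) — 9 in total.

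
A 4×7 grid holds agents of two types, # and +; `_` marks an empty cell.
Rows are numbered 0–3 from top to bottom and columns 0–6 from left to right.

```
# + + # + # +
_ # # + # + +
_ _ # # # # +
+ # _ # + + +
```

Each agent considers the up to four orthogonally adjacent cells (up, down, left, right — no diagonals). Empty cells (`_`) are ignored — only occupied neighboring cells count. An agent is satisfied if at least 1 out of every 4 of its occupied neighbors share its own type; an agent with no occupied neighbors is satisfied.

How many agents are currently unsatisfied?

7

(0,0)# 0/1 not
(0,1)+ 1/3 satisfied
(0,2)+ 1/3 satisfied
(0,3)# 0/3 not
(0,4)+ 0/3 not
(0,5)# 0/3 not
(0,6)+ 1/2 satisfied
(1,1)# 1/2 satisfied
(1,2)# 2/4 satisfied
(1,3)+ 0/4 not
(1,4)# 1/4 satisfied
(1,5)+ 1/4 satisfied
(1,6)+ 3/3 satisfied
(2,2)# 2/2 satisfied
(2,3)# 3/4 satisfied
(2,4)# 3/4 satisfied
(2,5)# 1/4 satisfied
(2,6)+ 2/3 satisfied
(3,0)+ 0/1 not
(3,1)# 0/1 not
(3,3)# 1/2 satisfied
(3,4)+ 1/3 satisfied
(3,5)+ 2/3 satisfied
(3,6)+ 2/2 satisfied
Unsatisfied: (0,0), (0,3), (0,4), (0,5), (1,3), (3,0), (3,1) — 7 in total.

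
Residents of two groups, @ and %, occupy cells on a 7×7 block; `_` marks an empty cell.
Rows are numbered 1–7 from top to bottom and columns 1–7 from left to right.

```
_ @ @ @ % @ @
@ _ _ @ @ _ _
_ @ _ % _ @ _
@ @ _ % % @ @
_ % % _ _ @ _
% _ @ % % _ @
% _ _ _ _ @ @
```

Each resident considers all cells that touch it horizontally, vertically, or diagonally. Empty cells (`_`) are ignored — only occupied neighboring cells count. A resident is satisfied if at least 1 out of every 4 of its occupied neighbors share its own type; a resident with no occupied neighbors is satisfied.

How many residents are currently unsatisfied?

2

(1,2)@ 2/2 ok
(1,3)@ 3/3 ok
(1,4)@ 3/4 ok
(1,5)% 0/4 unhappy
(1,6)@ 2/3 ok
(1,7)@ 1/1 ok
(2,1)@ 2/2 ok
(2,4)@ 3/5 ok
(2,5)@ 4/6 ok
(3,2)@ 3/3 ok
(3,4)% 2/4 ok
(3,6)@ 3/4 ok
(4,1)@ 2/3 ok
(4,2)@ 2/4 ok
(4,4)% 3/3 ok
(4,5)% 2/5 ok
(4,6)@ 3/4 ok
(4,7)@ 3/3 ok
(5,2)% 2/5 ok
(5,3)% 3/5 ok
(5,6)@ 3/5 ok
(6,1)% 2/2 ok
(6,3)@ 0/3 unhappy
(6,4)% 2/3 ok
(6,5)% 1/3 ok
(6,7)@ 3/3 ok
(7,1)% 1/1 ok
(7,6)@ 2/3 ok
(7,7)@ 2/2 ok
Unsatisfied: (1,5), (6,3) — 2 in total.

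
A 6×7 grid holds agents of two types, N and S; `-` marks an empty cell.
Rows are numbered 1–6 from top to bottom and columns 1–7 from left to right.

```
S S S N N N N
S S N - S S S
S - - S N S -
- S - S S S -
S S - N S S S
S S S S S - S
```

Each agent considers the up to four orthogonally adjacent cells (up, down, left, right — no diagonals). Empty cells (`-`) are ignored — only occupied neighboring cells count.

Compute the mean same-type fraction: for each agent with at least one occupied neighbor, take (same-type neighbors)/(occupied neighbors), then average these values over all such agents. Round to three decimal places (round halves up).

Row 1: (1,1)S 2/2 · (1,2)S 3/3 · (1,3)S 1/3 · (1,4)N 1/2 · (1,5)N 2/3 · (1,6)N 2/3 · (1,7)N 1/2
Row 2: (2,1)S 3/3 · (2,2)S 2/3 · (2,3)N 0/2 · (2,5)S 1/3 · (2,6)S 3/4 · (2,7)S 1/2
Row 3: (3,1)S 1/1 · (3,4)S 1/2 · (3,5)N 0/4 · (3,6)S 2/3
Row 4: (4,2)S 1/1 · (4,4)S 2/3 · (4,5)S 3/4 · (4,6)S 3/3
Row 5: (5,1)S 2/2 · (5,2)S 3/3 · (5,4)N 0/3 · (5,5)S 3/4 · (5,6)S 3/3 · (5,7)S 2/2
Row 6: (6,1)S 2/2 · (6,2)S 3/3 · (6,3)S 2/2 · (6,4)S 2/3 · (6,5)S 2/2 · (6,7)S 1/1
Sum over 33 agents: 2/2 + 3/3 + 1/3 + 1/2 + 2/3 + 2/3 + 1/2 + 3/3 + 2/3 + 0/2 + 1/3 + 3/4 + 1/2 + 1/1 + 1/2 + 0/4 + 2/3 + 1/1 + 2/3 + 3/4 + 3/3 + 2/2 + 3/3 + 0/3 + 3/4 + 3/3 + 2/2 + 2/2 + 3/3 + 2/2 + 2/3 + 2/2 + 1/1 = 287/12; mean = 287/12 ÷ 33 = 287/396 = 0.724747… → 0.725.

0.725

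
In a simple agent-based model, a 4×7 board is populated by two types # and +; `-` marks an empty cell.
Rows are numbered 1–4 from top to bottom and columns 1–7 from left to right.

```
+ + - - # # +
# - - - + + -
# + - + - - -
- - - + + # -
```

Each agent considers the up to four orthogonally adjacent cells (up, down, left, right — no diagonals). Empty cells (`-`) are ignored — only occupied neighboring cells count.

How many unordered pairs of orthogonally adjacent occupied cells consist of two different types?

Scan each occupied cell's neighbors to the right and below so each pair is counted once.
Row 1: +(1,1)–+(1,2)= +(1,1)–#(2,1)≠ #(1,5)–#(1,6)= #(1,5)–+(2,5)≠ #(1,6)–+(1,7)≠ #(1,6)–+(2,6)≠  → 4/6 unlike.
Row 2: #(2,1)–#(3,1)= +(2,5)–+(2,6)=  → 0/2 unlike.
Row 3: #(3,1)–+(3,2)≠ +(3,4)–+(4,4)=  → 1/2 unlike.
Row 4: +(4,4)–+(4,5)= +(4,5)–#(4,6)≠  → 1/2 unlike.
Total adjacent occupied pairs: 12; unlike-type pairs: 6.

6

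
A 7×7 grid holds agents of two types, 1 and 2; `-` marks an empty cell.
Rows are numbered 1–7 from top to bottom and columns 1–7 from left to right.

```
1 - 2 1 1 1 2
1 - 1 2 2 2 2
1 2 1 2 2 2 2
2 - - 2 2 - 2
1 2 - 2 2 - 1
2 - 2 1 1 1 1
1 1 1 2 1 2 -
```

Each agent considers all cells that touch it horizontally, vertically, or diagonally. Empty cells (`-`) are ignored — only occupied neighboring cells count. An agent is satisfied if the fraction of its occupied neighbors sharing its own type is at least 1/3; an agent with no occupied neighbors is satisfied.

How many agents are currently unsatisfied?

7

(1,1)1 1/1 ok
(1,3)2 1/3 ok
(1,4)1 2/5 ok
(1,5)1 2/5 ok
(1,6)1 1/5 unhappy
(1,7)2 2/3 ok
(2,1)1 2/3 ok
(2,3)1 2/6 ok
(2,4)2 4/8 ok
(2,5)2 5/8 ok
(2,6)2 6/8 ok
(2,7)2 4/5 ok
(3,1)1 1/3 ok
(3,2)2 1/5 unhappy
(3,3)1 1/5 unhappy
(3,4)2 5/7 ok
(3,5)2 7/7 ok
(3,6)2 7/7 ok
(3,7)2 4/4 ok
(4,1)2 2/4 ok
(4,4)2 5/6 ok
(4,5)2 6/6 ok
(4,7)2 2/3 ok
(5,1)1 0/3 unhappy
(5,2)2 3/4 ok
(5,4)2 4/6 ok
(5,5)2 3/6 ok
(5,7)1 2/3 ok
(6,1)2 1/4 unhappy
(6,3)2 3/6 ok
(6,4)1 3/7 ok
(6,5)1 3/7 ok
(6,6)1 4/6 ok
(6,7)1 2/3 ok
(7,1)1 1/2 ok
(7,2)1 2/4 ok
(7,3)1 2/4 ok
(7,4)2 1/5 unhappy
(7,5)1 3/5 ok
(7,6)2 0/4 unhappy
Unsatisfied: (1,6), (3,2), (3,3), (5,1), (6,1), (7,4), (7,6) — 7 in total.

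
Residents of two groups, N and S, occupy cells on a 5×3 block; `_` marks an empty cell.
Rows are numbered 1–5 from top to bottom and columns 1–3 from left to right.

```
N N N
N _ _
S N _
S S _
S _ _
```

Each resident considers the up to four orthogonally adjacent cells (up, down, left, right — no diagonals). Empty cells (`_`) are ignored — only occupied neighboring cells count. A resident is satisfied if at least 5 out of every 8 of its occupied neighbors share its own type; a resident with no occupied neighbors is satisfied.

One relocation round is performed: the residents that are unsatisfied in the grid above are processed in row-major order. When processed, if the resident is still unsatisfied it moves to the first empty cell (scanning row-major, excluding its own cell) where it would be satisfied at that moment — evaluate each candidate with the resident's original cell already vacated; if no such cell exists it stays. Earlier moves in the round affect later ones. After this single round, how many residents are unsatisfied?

0

Initially unsatisfied (in order): (2,1), (3,1), (3,2), (4,2).
  (2,1) → (2,2).
  (3,1) → (4,3).
  (3,2) → (2,1).
  (4,2): now satisfied by earlier moves; stays.
Resulting grid:
N N N
N N _
_ _ _
S S S
S _ _
All satisfied now.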